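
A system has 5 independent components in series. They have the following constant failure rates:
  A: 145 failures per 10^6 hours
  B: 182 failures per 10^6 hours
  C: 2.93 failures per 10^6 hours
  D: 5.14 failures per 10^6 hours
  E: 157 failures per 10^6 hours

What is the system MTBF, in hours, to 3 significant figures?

Series of exponential components: λ_sys = Σ λ_i
λ_sys = 0.000145 + 0.000182 + 0.00000293 + 0.00000514 + 0.000157 = 4.9207e-04 /h
MTBF = 1 / λ_sys = 2030 h

2030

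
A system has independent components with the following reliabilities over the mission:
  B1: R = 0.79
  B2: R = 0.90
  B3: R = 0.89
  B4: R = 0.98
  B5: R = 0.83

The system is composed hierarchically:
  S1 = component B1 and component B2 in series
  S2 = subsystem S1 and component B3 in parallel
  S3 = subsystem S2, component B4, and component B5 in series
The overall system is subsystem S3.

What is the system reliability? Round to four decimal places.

Series (B1 and B2): 0.790000 × 0.900000 = 0.711000
Parallel ([0.711000] and B3): 1 − (1 − 0.711000)(1 − 0.890000) = 0.968210
Series ([0.968210], B4, and B5): 0.968210 × 0.980000 × 0.830000 = 0.7875

0.7875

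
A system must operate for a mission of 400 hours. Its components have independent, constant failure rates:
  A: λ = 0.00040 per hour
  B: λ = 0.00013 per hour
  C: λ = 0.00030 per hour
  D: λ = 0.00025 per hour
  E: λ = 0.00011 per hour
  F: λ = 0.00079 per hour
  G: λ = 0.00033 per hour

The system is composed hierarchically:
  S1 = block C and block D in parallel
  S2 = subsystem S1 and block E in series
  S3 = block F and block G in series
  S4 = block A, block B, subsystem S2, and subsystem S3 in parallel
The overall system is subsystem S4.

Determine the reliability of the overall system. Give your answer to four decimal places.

R(A) = exp(−0.00040 × 400) = 0.852144
R(B) = exp(−0.00013 × 400) = 0.949329
R(C) = exp(−0.00030 × 400) = 0.886920
R(D) = exp(−0.00025 × 400) = 0.904837
R(E) = exp(−0.00011 × 400) = 0.956954
R(F) = exp(−0.00079 × 400) = 0.729059
R(G) = exp(−0.00033 × 400) = 0.876341
Parallel (C and D): 1 − (1 − 0.886920)(1 − 0.904837) = 0.989239
Series ([0.989239] and E): 0.989239 × 0.956954 = 0.946656
Series (F and G): 0.729059 × 0.876341 = 0.638904
Parallel (A, B, [0.946656], and [0.638904]): 1 − (1 − 0.852144)(1 − 0.949329)(1 − 0.946656)(1 − 0.638904) = 0.9999

0.9999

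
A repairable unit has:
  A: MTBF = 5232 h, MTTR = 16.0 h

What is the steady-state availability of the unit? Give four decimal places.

0.9970

A(A) = MTBF/(MTBF+MTTR) = 5232/(5232+16.0) = 0.9970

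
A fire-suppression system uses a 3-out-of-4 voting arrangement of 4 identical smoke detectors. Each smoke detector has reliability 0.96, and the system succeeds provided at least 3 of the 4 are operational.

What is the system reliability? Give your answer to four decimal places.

0.9909

R = Σ_{i=3}^{4} C(4,i) p^i (1−p)^{4−i} with p = 0.96
C(4,3)·0.96^3·0.04^1 = 0.141558
C(4,4)·0.96^4·0.04^0 = 0.849347
Sum = 0.9909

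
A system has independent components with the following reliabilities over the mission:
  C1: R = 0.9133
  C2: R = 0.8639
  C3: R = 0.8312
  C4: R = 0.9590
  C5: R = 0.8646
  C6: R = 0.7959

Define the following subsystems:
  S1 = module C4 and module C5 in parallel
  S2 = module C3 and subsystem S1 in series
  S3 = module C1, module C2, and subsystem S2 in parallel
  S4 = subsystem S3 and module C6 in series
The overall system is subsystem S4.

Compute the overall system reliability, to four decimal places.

Parallel (C4 and C5): 1 − (1 − 0.959000)(1 − 0.864600) = 0.994449
Series (C3 and [0.994449]): 0.831200 × 0.994449 = 0.826586
Parallel (C1, C2, and [0.826586]): 1 − (1 − 0.913300)(1 − 0.863900)(1 − 0.826586) = 0.997954
Series ([0.997954] and C6): 0.997954 × 0.795900 = 0.7943

0.7943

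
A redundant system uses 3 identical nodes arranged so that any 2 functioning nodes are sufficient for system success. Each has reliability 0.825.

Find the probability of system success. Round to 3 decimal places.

R = Σ_{i=2}^{3} C(3,i) p^i (1−p)^{3−i} with p = 0.825
C(3,2)·0.825^2·0.175^1 = 0.35733
C(3,3)·0.825^3·0.175^0 = 0.56152
Sum = 0.919

0.919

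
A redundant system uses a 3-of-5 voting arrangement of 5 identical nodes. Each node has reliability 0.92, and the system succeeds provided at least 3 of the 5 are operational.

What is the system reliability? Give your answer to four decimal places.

0.9955

R = Σ_{i=3}^{5} C(5,i) p^i (1−p)^{5−i} with p = 0.92
C(5,3)·0.92^3·0.08^2 = 0.049836
C(5,4)·0.92^4·0.08^1 = 0.286557
C(5,5)·0.92^5·0.08^0 = 0.659082
Sum = 0.9955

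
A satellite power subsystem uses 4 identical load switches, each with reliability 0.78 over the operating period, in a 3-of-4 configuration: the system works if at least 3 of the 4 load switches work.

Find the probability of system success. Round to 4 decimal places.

R = Σ_{i=3}^{4} C(4,i) p^i (1−p)^{4−i} with p = 0.78
C(4,3)·0.78^3·0.22^1 = 0.417606
C(4,4)·0.78^4·0.22^0 = 0.370151
Sum = 0.7878

0.7878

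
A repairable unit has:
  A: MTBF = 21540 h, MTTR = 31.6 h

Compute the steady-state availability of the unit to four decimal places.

0.9985

A(A) = MTBF/(MTBF+MTTR) = 21540/(21540+31.6) = 0.9985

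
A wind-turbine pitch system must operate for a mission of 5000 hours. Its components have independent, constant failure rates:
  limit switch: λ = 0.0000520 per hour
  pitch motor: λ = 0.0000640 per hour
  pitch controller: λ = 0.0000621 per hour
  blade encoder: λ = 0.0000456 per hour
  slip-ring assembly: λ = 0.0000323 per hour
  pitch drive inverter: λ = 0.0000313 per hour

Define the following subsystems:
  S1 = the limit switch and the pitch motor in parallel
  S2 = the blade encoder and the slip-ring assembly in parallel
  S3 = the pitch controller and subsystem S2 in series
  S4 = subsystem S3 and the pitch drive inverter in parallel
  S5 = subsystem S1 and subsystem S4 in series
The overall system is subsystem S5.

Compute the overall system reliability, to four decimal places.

R(limit switch) = exp(−0.0000520 × 5000) = 0.771052
R(pitch motor) = exp(−0.0000640 × 5000) = 0.726149
R(pitch controller) = exp(−0.0000621 × 5000) = 0.733080
R(blade encoder) = exp(−0.0000456 × 5000) = 0.796124
R(slip-ring assembly) = exp(−0.0000323 × 5000) = 0.850867
R(pitch drive inverter) = exp(−0.0000313 × 5000) = 0.855132
Parallel (limit switch and pitch motor): 1 − (1 − 0.771052)(1 − 0.726149) = 0.937302
Parallel (blade encoder and slip-ring assembly): 1 − (1 − 0.796124)(1 − 0.850867) = 0.969595
Series (pitch controller and [0.969595]): 0.733080 × 0.969595 = 0.710791
Parallel ([0.710791] and pitch drive inverter): 1 − (1 − 0.710791)(1 − 0.855132) = 0.958103
Series ([0.937302] and [0.958103]): 0.937302 × 0.958103 = 0.8980

0.8980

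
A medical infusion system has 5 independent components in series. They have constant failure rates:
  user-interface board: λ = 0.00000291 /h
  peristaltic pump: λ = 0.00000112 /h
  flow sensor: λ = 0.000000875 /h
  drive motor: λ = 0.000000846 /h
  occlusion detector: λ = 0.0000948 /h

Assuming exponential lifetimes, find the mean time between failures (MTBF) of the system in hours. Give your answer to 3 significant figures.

Series of exponential components: λ_sys = Σ λ_i
λ_sys = 0.00000291 + 0.00000112 + 0.000000875 + 0.000000846 + 0.0000948 = 1.0055e-04 /h
MTBF = 1 / λ_sys = 9950 h

9950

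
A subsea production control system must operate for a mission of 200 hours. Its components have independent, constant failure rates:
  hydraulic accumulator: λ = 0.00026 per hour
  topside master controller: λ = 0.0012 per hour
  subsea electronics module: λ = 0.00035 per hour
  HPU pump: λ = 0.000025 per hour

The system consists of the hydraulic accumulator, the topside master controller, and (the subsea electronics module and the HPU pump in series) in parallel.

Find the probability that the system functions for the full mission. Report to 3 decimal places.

R(hydraulic accumulator) = exp(−0.00026 × 200) = 0.94933
R(topside master controller) = exp(−0.0012 × 200) = 0.78663
R(subsea electronics module) = exp(−0.00035 × 200) = 0.93239
R(HPU pump) = exp(−0.000025 × 200) = 0.99501
Series (subsea electronics module and HPU pump): 0.93239 × 0.99501 = 0.92774
Parallel (hydraulic accumulator, topside master controller, and [0.92774]): 1 − (1 − 0.94933)(1 − 0.78663)(1 − 0.92774) = 0.999

0.999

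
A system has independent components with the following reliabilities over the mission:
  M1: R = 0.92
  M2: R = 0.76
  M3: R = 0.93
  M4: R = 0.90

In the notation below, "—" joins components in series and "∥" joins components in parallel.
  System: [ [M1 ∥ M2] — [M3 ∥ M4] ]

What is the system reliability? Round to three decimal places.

Parallel (M1 and M2): 1 − (1 − 0.92000)(1 − 0.76000) = 0.98080
Parallel (M3 and M4): 1 − (1 − 0.93000)(1 − 0.90000) = 0.99300
Series ([0.98080] and [0.99300]): 0.98080 × 0.99300 = 0.974

0.974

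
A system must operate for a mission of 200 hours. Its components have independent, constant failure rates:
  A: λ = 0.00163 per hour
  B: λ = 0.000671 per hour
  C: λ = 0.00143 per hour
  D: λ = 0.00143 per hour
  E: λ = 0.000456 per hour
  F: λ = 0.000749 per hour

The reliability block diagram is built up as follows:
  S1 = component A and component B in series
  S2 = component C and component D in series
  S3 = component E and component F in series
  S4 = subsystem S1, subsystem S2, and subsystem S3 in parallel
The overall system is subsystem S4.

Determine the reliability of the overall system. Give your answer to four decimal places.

R(A) = exp(−0.00163 × 200) = 0.721805
R(B) = exp(−0.000671 × 200) = 0.874415
R(C) = exp(−0.00143 × 200) = 0.751263
R(D) = exp(−0.00143 × 200) = 0.751263
R(E) = exp(−0.000456 × 200) = 0.912835
R(F) = exp(−0.000749 × 200) = 0.860880
Series (A and B): 0.721805 × 0.874415 = 0.631157
Series (C and D): 0.751263 × 0.751263 = 0.564396
Series (E and F): 0.912835 × 0.860880 = 0.785841
Parallel ([0.631157], [0.564396], and [0.785841]): 1 − (1 − 0.631157)(1 − 0.564396)(1 − 0.785841) = 0.9656

0.9656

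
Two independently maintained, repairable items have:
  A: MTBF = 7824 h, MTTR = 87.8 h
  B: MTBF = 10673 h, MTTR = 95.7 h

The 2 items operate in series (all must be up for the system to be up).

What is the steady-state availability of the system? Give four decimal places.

0.9801

A(A) = MTBF/(MTBF+MTTR) = 7824/(7824+87.8) = 0.988903
A(B) = MTBF/(MTBF+MTTR) = 10673/(10673+95.7) = 0.991113
Series availability: 0.988903 × 0.991113 = 0.9801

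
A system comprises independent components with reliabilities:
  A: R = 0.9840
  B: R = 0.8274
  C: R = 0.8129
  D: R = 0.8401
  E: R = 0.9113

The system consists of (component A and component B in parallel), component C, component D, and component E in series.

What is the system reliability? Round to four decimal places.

0.6206

Parallel (A and B): 1 − (1 − 0.984000)(1 − 0.827400) = 0.997238
Series ([0.997238], C, D, and E): 0.997238 × 0.812900 × 0.840100 × 0.911300 = 0.6206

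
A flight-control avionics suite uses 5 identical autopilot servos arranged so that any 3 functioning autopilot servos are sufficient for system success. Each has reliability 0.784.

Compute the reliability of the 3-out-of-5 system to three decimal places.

R = Σ_{i=3}^{5} C(5,i) p^i (1−p)^{5−i} with p = 0.784
C(5,3)·0.784^3·0.216^2 = 0.22483
C(5,4)·0.784^4·0.216^1 = 0.40803
C(5,5)·0.784^5·0.216^0 = 0.29620
Sum = 0.929

0.929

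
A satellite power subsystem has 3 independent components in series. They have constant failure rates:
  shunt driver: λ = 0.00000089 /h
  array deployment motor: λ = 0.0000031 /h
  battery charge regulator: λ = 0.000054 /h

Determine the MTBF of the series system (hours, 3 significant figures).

Series of exponential components: λ_sys = Σ λ_i
λ_sys = 0.00000089 + 0.0000031 + 0.000054 = 5.7990e-05 /h
MTBF = 1 / λ_sys = 17200 h

17200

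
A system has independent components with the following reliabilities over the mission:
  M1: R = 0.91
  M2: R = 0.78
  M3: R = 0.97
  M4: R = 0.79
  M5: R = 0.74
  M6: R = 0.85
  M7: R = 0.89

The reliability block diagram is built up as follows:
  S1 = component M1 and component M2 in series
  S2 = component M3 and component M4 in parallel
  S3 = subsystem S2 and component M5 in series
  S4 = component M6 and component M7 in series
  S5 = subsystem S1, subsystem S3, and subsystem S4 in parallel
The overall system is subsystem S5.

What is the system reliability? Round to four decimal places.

0.9813

Series (M1 and M2): 0.910000 × 0.780000 = 0.709800
Parallel (M3 and M4): 1 − (1 − 0.970000)(1 − 0.790000) = 0.993700
Series ([0.993700] and M5): 0.993700 × 0.740000 = 0.735338
Series (M6 and M7): 0.850000 × 0.890000 = 0.756500
Parallel ([0.709800], [0.735338], and [0.756500]): 1 − (1 − 0.709800)(1 − 0.735338)(1 − 0.756500) = 0.9813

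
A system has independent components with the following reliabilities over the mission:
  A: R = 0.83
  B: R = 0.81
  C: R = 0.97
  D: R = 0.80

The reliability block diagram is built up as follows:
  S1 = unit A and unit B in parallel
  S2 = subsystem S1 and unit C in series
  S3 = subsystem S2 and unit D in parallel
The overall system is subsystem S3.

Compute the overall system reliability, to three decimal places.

Parallel (A and B): 1 − (1 − 0.83000)(1 − 0.81000) = 0.96770
Series ([0.96770] and C): 0.96770 × 0.97000 = 0.93867
Parallel ([0.93867] and D): 1 − (1 − 0.93867)(1 − 0.80000) = 0.988

0.988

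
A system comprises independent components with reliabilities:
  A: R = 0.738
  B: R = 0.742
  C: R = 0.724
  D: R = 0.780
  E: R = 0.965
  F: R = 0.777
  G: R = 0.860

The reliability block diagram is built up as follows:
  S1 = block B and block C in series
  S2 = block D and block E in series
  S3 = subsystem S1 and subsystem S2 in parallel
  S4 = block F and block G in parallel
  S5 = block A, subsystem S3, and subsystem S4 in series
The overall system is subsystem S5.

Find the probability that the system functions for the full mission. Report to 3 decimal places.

0.633

Series (B and C): 0.74200 × 0.72400 = 0.53721
Series (D and E): 0.78000 × 0.96500 = 0.75270
Parallel ([0.53721] and [0.75270]): 1 − (1 − 0.53721)(1 − 0.75270) = 0.88555
Parallel (F and G): 1 − (1 − 0.77700)(1 − 0.86000) = 0.96878
Series (A, [0.88555], and [0.96878]): 0.73800 × 0.88555 × 0.96878 = 0.633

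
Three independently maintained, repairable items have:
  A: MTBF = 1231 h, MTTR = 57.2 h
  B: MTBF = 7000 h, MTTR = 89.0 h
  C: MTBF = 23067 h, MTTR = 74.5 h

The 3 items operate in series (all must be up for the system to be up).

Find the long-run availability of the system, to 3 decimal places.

A(A) = MTBF/(MTBF+MTTR) = 1231/(1231+57.2) = 0.955597
A(B) = MTBF/(MTBF+MTTR) = 7000/(7000+89.0) = 0.987445
A(C) = MTBF/(MTBF+MTTR) = 23067/(23067+74.5) = 0.996781
Series availability: 0.955597 × 0.987445 × 0.996781 = 0.941

0.941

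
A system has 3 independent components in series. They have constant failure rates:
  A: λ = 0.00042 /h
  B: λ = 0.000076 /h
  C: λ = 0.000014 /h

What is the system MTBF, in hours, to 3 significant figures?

1960

Series of exponential components: λ_sys = Σ λ_i
λ_sys = 0.00042 + 0.000076 + 0.000014 = 5.1000e-04 /h
MTBF = 1 / λ_sys = 1960 h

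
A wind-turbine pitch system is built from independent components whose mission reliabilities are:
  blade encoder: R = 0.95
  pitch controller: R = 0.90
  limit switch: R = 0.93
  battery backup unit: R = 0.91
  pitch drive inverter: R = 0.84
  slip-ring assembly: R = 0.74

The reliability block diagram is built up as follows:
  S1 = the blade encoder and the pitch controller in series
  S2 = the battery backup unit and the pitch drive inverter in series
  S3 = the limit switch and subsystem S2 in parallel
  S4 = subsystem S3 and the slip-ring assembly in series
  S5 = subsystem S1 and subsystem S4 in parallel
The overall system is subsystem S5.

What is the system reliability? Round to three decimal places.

0.961

Series (blade encoder and pitch controller): 0.95000 × 0.90000 = 0.85500
Series (battery backup unit and pitch drive inverter): 0.91000 × 0.84000 = 0.76440
Parallel (limit switch and [0.76440]): 1 − (1 − 0.93000)(1 − 0.76440) = 0.98351
Series ([0.98351] and slip-ring assembly): 0.98351 × 0.74000 = 0.72780
Parallel ([0.85500] and [0.72780]): 1 − (1 − 0.85500)(1 − 0.72780) = 0.961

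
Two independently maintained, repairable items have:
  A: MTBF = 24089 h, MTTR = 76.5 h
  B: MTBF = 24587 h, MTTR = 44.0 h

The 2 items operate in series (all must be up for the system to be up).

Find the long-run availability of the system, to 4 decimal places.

0.9951

A(A) = MTBF/(MTBF+MTTR) = 24089/(24089+76.5) = 0.996834
A(B) = MTBF/(MTBF+MTTR) = 24587/(24587+44.0) = 0.998214
Series availability: 0.996834 × 0.998214 = 0.9951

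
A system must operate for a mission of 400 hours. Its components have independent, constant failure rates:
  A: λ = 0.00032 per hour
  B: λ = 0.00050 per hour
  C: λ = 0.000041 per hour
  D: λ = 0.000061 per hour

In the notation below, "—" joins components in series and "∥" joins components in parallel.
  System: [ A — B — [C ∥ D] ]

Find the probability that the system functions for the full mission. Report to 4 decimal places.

0.7201

R(A) = exp(−0.00032 × 400) = 0.879853
R(B) = exp(−0.00050 × 400) = 0.818731
R(C) = exp(−0.000041 × 400) = 0.983734
R(D) = exp(−0.000061 × 400) = 0.975895
Parallel (C and D): 1 − (1 − 0.983734)(1 − 0.975895) = 0.999608
Series (A, B, and [0.999608]): 0.879853 × 0.818731 × 0.999608 = 0.7201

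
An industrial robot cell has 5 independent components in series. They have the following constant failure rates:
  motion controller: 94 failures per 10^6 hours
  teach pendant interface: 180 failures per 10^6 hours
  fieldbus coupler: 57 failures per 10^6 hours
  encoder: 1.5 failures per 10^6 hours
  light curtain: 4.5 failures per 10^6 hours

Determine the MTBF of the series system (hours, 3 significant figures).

2970

Series of exponential components: λ_sys = Σ λ_i
λ_sys = 0.000094 + 0.00018 + 0.000057 + 0.0000015 + 0.0000045 = 3.3700e-04 /h
MTBF = 1 / λ_sys = 2970 h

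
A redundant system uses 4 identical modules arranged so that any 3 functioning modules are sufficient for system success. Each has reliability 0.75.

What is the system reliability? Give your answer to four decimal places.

R = Σ_{i=3}^{4} C(4,i) p^i (1−p)^{4−i} with p = 0.75
C(4,3)·0.75^3·0.25^1 = 0.421875
C(4,4)·0.75^4·0.25^0 = 0.316406
Sum = 0.7383

0.7383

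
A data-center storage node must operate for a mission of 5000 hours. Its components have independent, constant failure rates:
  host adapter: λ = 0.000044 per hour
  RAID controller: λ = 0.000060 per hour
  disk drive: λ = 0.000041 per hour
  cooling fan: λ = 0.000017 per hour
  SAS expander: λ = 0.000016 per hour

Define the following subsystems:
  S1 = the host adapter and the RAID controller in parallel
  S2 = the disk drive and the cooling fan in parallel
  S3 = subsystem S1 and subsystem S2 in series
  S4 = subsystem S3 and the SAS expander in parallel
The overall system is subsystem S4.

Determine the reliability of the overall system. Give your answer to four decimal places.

R(host adapter) = exp(−0.000044 × 5000) = 0.802519
R(RAID controller) = exp(−0.000060 × 5000) = 0.740818
R(disk drive) = exp(−0.000041 × 5000) = 0.814647
R(cooling fan) = exp(−0.000017 × 5000) = 0.918512
R(SAS expander) = exp(−0.000016 × 5000) = 0.923116
Parallel (host adapter and RAID controller): 1 − (1 − 0.802519)(1 − 0.740818) = 0.948816
Parallel (disk drive and cooling fan): 1 − (1 − 0.814647)(1 − 0.918512) = 0.984896
Series ([0.948816] and [0.984896]): 0.948816 × 0.984896 = 0.934485
Parallel ([0.934485] and SAS expander): 1 − (1 − 0.934485)(1 − 0.923116) = 0.9950

0.9950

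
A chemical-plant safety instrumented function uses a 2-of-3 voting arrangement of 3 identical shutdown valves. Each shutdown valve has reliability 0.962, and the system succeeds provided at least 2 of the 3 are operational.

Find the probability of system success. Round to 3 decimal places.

R = Σ_{i=2}^{3} C(3,i) p^i (1−p)^{3−i} with p = 0.962
C(3,2)·0.962^2·0.038^1 = 0.10550
C(3,3)·0.962^3·0.038^0 = 0.89028
Sum = 0.996

0.996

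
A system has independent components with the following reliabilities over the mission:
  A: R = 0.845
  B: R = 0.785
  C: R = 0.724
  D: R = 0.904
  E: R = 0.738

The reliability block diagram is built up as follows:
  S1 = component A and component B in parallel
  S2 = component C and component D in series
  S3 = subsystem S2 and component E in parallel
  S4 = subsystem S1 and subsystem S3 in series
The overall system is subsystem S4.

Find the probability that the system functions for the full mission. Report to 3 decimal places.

Parallel (A and B): 1 − (1 − 0.84500)(1 − 0.78500) = 0.96668
Series (C and D): 0.72400 × 0.90400 = 0.65450
Parallel ([0.65450] and E): 1 − (1 − 0.65450)(1 − 0.73800) = 0.90948
Series ([0.96668] and [0.90948]): 0.96668 × 0.90948 = 0.879

0.879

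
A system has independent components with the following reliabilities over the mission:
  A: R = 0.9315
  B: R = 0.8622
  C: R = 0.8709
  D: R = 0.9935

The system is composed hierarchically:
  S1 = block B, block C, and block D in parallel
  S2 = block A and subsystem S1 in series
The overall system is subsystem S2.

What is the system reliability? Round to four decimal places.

Parallel (B, C, and D): 1 − (1 − 0.862200)(1 − 0.870900)(1 − 0.993500) = 0.999884
Series (A and [0.999884]): 0.931500 × 0.999884 = 0.9314

0.9314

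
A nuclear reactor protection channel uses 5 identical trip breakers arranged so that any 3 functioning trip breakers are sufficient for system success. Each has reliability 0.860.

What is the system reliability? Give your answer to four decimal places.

R = Σ_{i=3}^{5} C(5,i) p^i (1−p)^{5−i} with p = 0.860
C(5,3)·0.860^3·0.140^2 = 0.124667
C(5,4)·0.860^4·0.140^1 = 0.382906
C(5,5)·0.860^5·0.140^0 = 0.470427
Sum = 0.9780

0.9780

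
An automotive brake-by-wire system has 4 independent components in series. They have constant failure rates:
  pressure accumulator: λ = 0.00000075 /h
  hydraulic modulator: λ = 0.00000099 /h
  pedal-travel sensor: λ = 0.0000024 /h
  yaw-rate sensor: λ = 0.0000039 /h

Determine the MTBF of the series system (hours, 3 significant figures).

Series of exponential components: λ_sys = Σ λ_i
λ_sys = 0.00000075 + 0.00000099 + 0.0000024 + 0.0000039 = 8.0400e-06 /h
MTBF = 1 / λ_sys = 124000 h

124000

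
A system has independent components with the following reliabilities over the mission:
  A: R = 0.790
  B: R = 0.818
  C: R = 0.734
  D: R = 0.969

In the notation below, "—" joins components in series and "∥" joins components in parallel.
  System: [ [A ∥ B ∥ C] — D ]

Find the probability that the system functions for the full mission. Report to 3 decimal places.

0.959

Parallel (A, B, and C): 1 − (1 − 0.79000)(1 − 0.81800)(1 − 0.73400) = 0.98983
Series ([0.98983] and D): 0.98983 × 0.96900 = 0.959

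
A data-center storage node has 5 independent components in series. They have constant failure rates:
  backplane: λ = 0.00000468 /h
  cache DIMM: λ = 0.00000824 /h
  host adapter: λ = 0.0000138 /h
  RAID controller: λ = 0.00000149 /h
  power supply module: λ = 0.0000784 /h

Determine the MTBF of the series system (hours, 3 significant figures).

Series of exponential components: λ_sys = Σ λ_i
λ_sys = 0.00000468 + 0.00000824 + 0.0000138 + 0.00000149 + 0.0000784 = 1.0661e-04 /h
MTBF = 1 / λ_sys = 9380 h

9380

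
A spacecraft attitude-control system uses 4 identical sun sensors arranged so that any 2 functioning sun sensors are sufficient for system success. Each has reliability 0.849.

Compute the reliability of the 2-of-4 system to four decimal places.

0.9878

R = Σ_{i=2}^{4} C(4,i) p^i (1−p)^{4−i} with p = 0.849
C(4,2)·0.849^2·0.151^2 = 0.098610
C(4,3)·0.849^3·0.151^1 = 0.369624
C(4,4)·0.849^4·0.151^0 = 0.519554
Sum = 0.9878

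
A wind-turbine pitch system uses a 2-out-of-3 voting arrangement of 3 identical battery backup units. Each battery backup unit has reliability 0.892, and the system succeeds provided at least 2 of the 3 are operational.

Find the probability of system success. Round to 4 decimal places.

R = Σ_{i=2}^{3} C(3,i) p^i (1−p)^{3−i} with p = 0.892
C(3,2)·0.892^2·0.108^1 = 0.257795
C(3,3)·0.892^3·0.108^0 = 0.709732
Sum = 0.9675

0.9675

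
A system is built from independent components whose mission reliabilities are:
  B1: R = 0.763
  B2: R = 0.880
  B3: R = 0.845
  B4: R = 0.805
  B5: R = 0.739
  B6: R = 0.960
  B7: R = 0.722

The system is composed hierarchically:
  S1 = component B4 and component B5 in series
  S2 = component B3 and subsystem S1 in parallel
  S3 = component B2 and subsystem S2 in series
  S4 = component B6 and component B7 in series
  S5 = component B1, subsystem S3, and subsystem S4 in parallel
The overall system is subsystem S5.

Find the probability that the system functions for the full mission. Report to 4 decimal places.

Series (B4 and B5): 0.805000 × 0.739000 = 0.594895
Parallel (B3 and [0.594895]): 1 − (1 − 0.845000)(1 − 0.594895) = 0.937209
Series (B2 and [0.937209]): 0.880000 × 0.937209 = 0.824744
Series (B6 and B7): 0.960000 × 0.722000 = 0.693120
Parallel (B1, [0.824744], and [0.693120]): 1 − (1 − 0.763000)(1 − 0.824744)(1 − 0.693120) = 0.9873

0.9873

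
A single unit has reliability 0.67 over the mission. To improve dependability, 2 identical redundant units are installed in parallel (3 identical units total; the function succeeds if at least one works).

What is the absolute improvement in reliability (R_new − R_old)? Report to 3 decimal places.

R_before = 0.67
R_after = 1 − (1 − 0.67)^3 = 0.964
ΔR = 0.964 − 0.67 = 0.294

0.294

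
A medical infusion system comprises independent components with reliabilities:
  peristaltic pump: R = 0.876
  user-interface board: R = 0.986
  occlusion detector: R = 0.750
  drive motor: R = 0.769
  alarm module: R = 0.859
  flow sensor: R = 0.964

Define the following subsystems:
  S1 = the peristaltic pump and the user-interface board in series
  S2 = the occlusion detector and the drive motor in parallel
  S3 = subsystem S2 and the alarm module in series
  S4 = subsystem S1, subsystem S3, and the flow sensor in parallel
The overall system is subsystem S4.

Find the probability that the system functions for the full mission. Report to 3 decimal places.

Series (peristaltic pump and user-interface board): 0.87600 × 0.98600 = 0.86374
Parallel (occlusion detector and drive motor): 1 − (1 − 0.75000)(1 − 0.76900) = 0.94225
Series ([0.94225] and alarm module): 0.94225 × 0.85900 = 0.80939
Parallel ([0.86374], [0.80939], and flow sensor): 1 − (1 − 0.86374)(1 − 0.80939)(1 − 0.96400) = 0.999

0.999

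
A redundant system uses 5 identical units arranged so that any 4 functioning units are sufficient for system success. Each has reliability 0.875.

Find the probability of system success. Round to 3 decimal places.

R = Σ_{i=4}^{5} C(5,i) p^i (1−p)^{5−i} with p = 0.875
C(5,4)·0.875^4·0.125^1 = 0.36636
C(5,5)·0.875^5·0.125^0 = 0.51291
Sum = 0.879

0.879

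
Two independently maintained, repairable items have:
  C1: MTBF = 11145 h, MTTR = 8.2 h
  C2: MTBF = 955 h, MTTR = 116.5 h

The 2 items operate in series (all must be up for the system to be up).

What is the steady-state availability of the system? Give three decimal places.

A(C1) = MTBF/(MTBF+MTTR) = 11145/(11145+8.2) = 0.999265
A(C2) = MTBF/(MTBF+MTTR) = 955/(955+116.5) = 0.891274
Series availability: 0.999265 × 0.891274 = 0.891

0.891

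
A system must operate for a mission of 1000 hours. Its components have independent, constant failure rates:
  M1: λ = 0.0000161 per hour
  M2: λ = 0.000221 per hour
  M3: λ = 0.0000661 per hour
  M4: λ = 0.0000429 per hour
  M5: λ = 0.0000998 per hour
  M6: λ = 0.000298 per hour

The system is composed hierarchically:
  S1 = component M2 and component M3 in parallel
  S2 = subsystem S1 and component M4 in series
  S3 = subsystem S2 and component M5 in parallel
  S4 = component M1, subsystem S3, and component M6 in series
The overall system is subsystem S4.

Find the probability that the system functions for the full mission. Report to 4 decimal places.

R(M1) = exp(−0.0000161 × 1000) = 0.984029
R(M2) = exp(−0.000221 × 1000) = 0.801717
R(M3) = exp(−0.0000661 × 1000) = 0.936037
R(M4) = exp(−0.0000429 × 1000) = 0.958007
R(M5) = exp(−0.0000998 × 1000) = 0.905018
R(M6) = exp(−0.000298 × 1000) = 0.742301
Parallel (M2 and M3): 1 − (1 − 0.801717)(1 − 0.936037) = 0.987317
Series ([0.987317] and M4): 0.987317 × 0.958007 = 0.945857
Parallel ([0.945857] and M5): 1 − (1 − 0.945857)(1 − 0.905018) = 0.994857
Series (M1, [0.994857], and M6): 0.984029 × 0.994857 × 0.742301 = 0.7267

0.7267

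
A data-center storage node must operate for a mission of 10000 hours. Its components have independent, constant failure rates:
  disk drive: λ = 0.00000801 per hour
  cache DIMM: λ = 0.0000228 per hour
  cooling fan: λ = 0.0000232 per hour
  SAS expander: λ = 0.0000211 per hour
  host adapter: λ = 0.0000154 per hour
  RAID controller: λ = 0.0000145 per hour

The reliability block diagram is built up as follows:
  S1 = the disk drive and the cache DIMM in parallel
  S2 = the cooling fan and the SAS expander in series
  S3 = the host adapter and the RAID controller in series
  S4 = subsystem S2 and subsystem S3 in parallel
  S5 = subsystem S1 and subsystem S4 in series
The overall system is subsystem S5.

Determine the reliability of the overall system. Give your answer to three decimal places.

R(disk drive) = exp(−0.00000801 × 10000) = 0.92302
R(cache DIMM) = exp(−0.0000228 × 10000) = 0.79612
R(cooling fan) = exp(−0.0000232 × 10000) = 0.79295
R(SAS expander) = exp(−0.0000211 × 10000) = 0.80977
R(host adapter) = exp(−0.0000154 × 10000) = 0.85727
R(RAID controller) = exp(−0.0000145 × 10000) = 0.86502
Parallel (disk drive and cache DIMM): 1 − (1 − 0.92302)(1 − 0.79612) = 0.98431
Series (cooling fan and SAS expander): 0.79295 × 0.80977 = 0.64211
Series (host adapter and RAID controller): 0.85727 × 0.86502 = 0.74156
Parallel ([0.64211] and [0.74156]): 1 − (1 − 0.64211)(1 − 0.74156) = 0.90751
Series ([0.98431] and [0.90751]): 0.98431 × 0.90751 = 0.893

0.893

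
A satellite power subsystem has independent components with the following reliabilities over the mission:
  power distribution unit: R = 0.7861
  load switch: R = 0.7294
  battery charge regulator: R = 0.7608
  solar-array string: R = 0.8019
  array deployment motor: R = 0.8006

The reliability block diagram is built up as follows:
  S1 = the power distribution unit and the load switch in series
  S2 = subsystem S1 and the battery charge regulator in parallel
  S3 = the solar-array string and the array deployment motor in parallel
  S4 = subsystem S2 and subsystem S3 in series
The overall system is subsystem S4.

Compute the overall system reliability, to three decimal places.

0.862

Series (power distribution unit and load switch): 0.78610 × 0.72940 = 0.57338
Parallel ([0.57338] and battery charge regulator): 1 − (1 − 0.57338)(1 − 0.76080) = 0.89795
Parallel (solar-array string and array deployment motor): 1 − (1 − 0.80190)(1 − 0.80060) = 0.96050
Series ([0.89795] and [0.96050]): 0.89795 × 0.96050 = 0.862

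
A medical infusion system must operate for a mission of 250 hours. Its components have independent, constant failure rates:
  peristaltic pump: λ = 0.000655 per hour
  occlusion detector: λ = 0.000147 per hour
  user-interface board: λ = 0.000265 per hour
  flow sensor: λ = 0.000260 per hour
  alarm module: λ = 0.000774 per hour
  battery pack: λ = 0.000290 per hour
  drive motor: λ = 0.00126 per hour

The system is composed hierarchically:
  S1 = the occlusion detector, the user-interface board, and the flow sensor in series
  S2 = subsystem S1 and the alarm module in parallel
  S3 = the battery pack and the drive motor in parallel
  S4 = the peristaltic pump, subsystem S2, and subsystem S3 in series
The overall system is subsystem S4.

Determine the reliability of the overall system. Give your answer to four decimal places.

R(peristaltic pump) = exp(−0.000655 × 250) = 0.848954
R(occlusion detector) = exp(−0.000147 × 250) = 0.963917
R(user-interface board) = exp(−0.000265 × 250) = 0.935897
R(flow sensor) = exp(−0.000260 × 250) = 0.937067
R(alarm module) = exp(−0.000774 × 250) = 0.824070
R(battery pack) = exp(−0.000290 × 250) = 0.930066
R(drive motor) = exp(−0.00126 × 250) = 0.729789
Series (occlusion detector, user-interface board, and flow sensor): 0.963917 × 0.935897 × 0.937067 = 0.845353
Parallel ([0.845353] and alarm module): 1 − (1 − 0.845353)(1 − 0.824070) = 0.972793
Parallel (battery pack and drive motor): 1 − (1 − 0.930066)(1 − 0.729789) = 0.981103
Series (peristaltic pump, [0.972793], and [0.981103]): 0.848954 × 0.972793 × 0.981103 = 0.8103

0.8103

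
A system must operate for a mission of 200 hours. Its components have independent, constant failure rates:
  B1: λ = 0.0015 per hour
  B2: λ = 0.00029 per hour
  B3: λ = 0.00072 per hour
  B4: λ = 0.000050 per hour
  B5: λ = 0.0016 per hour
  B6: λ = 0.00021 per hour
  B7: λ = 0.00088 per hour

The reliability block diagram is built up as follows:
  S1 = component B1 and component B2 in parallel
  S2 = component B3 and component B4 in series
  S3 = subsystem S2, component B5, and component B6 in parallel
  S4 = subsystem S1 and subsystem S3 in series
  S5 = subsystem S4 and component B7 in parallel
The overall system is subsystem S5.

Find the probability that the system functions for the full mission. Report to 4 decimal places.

0.9974

R(B1) = exp(−0.0015 × 200) = 0.740818
R(B2) = exp(−0.00029 × 200) = 0.943650
R(B3) = exp(−0.00072 × 200) = 0.865888
R(B4) = exp(−0.000050 × 200) = 0.990050
R(B5) = exp(−0.0016 × 200) = 0.726149
R(B6) = exp(−0.00021 × 200) = 0.958870
R(B7) = exp(−0.00088 × 200) = 0.838618
Parallel (B1 and B2): 1 − (1 − 0.740818)(1 − 0.943650) = 0.985395
Series (B3 and B4): 0.865888 × 0.990050 = 0.857272
Parallel ([0.857272], B5, and B6): 1 − (1 − 0.857272)(1 − 0.726149)(1 − 0.958870) = 0.998392
Series ([0.985395] and [0.998392]): 0.985395 × 0.998392 = 0.983810
Parallel ([0.983810] and B7): 1 − (1 − 0.983810)(1 − 0.838618) = 0.9974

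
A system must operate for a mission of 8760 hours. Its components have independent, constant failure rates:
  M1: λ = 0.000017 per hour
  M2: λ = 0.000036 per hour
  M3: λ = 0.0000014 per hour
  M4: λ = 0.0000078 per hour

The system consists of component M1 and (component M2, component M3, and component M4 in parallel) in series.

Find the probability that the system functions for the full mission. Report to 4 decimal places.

0.8615

R(M1) = exp(−0.000017 × 8760) = 0.861638
R(M2) = exp(−0.000036 × 8760) = 0.729526
R(M3) = exp(−0.0000014 × 8760) = 0.987811
R(M4) = exp(−0.0000078 × 8760) = 0.933954
Parallel (M2, M3, and M4): 1 − (1 − 0.729526)(1 − 0.987811)(1 − 0.933954) = 0.999782
Series (M1 and [0.999782]): 0.861638 × 0.999782 = 0.8615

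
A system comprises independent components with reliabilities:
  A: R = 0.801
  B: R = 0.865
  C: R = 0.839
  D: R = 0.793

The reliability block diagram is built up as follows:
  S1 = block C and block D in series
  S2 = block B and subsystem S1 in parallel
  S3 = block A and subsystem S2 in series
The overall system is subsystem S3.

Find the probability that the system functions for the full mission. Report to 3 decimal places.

0.765

Series (C and D): 0.83900 × 0.79300 = 0.66533
Parallel (B and [0.66533]): 1 − (1 − 0.86500)(1 − 0.66533) = 0.95482
Series (A and [0.95482]): 0.80100 × 0.95482 = 0.765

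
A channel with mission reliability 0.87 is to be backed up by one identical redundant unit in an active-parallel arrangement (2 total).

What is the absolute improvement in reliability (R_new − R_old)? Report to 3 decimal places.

R_before = 0.87
R_after = 1 − (1 − 0.87)^2 = 0.983
ΔR = 0.983 − 0.87 = 0.113

0.113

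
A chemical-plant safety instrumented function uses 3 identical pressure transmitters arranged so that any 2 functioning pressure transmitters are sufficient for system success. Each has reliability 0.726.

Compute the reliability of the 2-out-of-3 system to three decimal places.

R = Σ_{i=2}^{3} C(3,i) p^i (1−p)^{3−i} with p = 0.726
C(3,2)·0.726^2·0.274^1 = 0.43326
C(3,3)·0.726^3·0.274^0 = 0.38266
Sum = 0.816

0.816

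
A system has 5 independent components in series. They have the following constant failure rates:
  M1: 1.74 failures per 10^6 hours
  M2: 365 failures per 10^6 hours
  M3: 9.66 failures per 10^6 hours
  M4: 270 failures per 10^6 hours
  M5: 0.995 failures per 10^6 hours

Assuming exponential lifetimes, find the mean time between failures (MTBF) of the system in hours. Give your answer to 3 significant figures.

1540

Series of exponential components: λ_sys = Σ λ_i
λ_sys = 0.00000174 + 0.000365 + 0.00000966 + 0.000270 + 0.000000995 = 6.4739e-04 /h
MTBF = 1 / λ_sys = 1540 h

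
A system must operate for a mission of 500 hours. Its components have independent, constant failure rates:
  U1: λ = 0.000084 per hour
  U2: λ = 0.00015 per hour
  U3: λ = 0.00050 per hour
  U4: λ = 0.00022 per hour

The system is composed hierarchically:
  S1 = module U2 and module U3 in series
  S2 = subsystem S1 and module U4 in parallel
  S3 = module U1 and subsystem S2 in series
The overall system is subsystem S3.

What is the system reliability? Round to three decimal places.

0.931

R(U1) = exp(−0.000084 × 500) = 0.95887
R(U2) = exp(−0.00015 × 500) = 0.92774
R(U3) = exp(−0.00050 × 500) = 0.77880
R(U4) = exp(−0.00022 × 500) = 0.89583
Series (U2 and U3): 0.92774 × 0.77880 = 0.72252
Parallel ([0.72252] and U4): 1 − (1 − 0.72252)(1 − 0.89583) = 0.97109
Series (U1 and [0.97109]): 0.95887 × 0.97109 = 0.931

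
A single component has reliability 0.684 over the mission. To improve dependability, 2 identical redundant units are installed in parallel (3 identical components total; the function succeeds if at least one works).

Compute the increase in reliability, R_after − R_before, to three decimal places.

0.284

R_before = 0.684
R_after = 1 − (1 − 0.684)^3 = 0.968
ΔR = 0.968 − 0.684 = 0.284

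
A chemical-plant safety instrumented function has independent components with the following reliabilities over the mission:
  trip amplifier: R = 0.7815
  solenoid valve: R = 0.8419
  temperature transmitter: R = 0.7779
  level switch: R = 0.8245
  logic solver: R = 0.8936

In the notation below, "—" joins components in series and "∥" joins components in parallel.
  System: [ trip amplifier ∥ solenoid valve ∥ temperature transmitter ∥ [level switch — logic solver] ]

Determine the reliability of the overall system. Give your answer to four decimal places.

0.9980

Series (level switch and logic solver): 0.824500 × 0.893600 = 0.736773
Parallel (trip amplifier, solenoid valve, temperature transmitter, and [0.736773]): 1 − (1 − 0.781500)(1 − 0.841900)(1 − 0.777900)(1 − 0.736773) = 0.9980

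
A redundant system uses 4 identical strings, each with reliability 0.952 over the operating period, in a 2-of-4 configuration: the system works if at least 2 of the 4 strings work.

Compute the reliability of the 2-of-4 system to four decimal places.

0.9996

R = Σ_{i=2}^{4} C(4,i) p^i (1−p)^{4−i} with p = 0.952
C(4,2)·0.952^2·0.048^2 = 0.012529
C(4,3)·0.952^3·0.048^1 = 0.165658
C(4,4)·0.952^4·0.048^0 = 0.821387
Sum = 0.9996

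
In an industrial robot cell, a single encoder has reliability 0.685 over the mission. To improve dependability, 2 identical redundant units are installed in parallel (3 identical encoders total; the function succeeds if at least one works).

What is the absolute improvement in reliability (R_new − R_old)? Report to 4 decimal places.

R_before = 0.685
R_after = 1 − (1 − 0.685)^3 = 0.9687
ΔR = 0.9687 − 0.685 = 0.2837

0.2837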